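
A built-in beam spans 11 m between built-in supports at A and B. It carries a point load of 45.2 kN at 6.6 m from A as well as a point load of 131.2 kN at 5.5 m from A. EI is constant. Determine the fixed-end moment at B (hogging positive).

M_B = 252 kN·m

Take the two fixed-end moments M_A, M_B as redundants; the released structure is the simple span AB.
End rotations of the released simple span under the applied load (×1/EI):
  at A: point load 45.2 at a = 6.6: Pab(L + b)/(6LEI) = 306.3/EI
  at B: point load 45.2 at a = 6.6: Pab(L + a)/(6LEI) = 350/EI
  at A: point load 131.2 at a = 5.5: Pab(L + b)/(6LEI) = 992.2/EI
  at B: point load 131.2 at a = 5.5: Pab(L + a)/(6LEI) = 992.2/EI
  θ_A0 = 1298/EI,  θ_B0 = 1342/EI
Flexibility coefficients: a unit moment at one end gives L/(3EI) there and L/(6EI) at the far end, so f₁₁ = f₂₂ = 3.667/EI and f₁₂ = f₂₁ = 1.833/EI.
Compatibility — zero rotation at each built-in end:
  3.667 M_A + 1.833 M_B = 1298
  1.833 M_A + 3.667 M_B = 1342
Solving the pair gives M_A = 228.1 kN·m and M_B = 252 kN·m (hogging).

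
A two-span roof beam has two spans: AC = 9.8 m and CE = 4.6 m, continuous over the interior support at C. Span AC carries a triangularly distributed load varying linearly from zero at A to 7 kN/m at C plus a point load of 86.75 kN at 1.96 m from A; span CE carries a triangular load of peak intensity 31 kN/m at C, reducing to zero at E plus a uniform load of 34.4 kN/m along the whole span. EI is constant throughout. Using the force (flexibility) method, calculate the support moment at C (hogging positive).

Take M_C as the redundant. Released structure: two simple spans AC and CE with a hinge at C.
Rotations at C on the released spans (each span's end-slope, ×1/EI):
  span AC: triangular load, peak 7: w₀L³/(45EI) = 146.4/EI
  span AC: point load 86.75 at a = 1.96: Pab(L + a)/(6LEI) = 266.6/EI
  span CE: triangular load, peak 31: w₀L³/(45EI) = 67.05/EI
  span CE: UDL 34.4: wL³/(24EI) = 139.5/EI
  relative rotation θ_0 = (413 + 206.6)/EI = 619.6/EI
A unit hogging moment at C produces rotation L₁/(3EI) + L₂/(3EI) = 4.8/EI.
Compatibility: M_C·(L₁+L₂)/(3EI) = θ_0, giving M_C = 129.1 kN·m (hogging).

M_C = 129.1 kN·m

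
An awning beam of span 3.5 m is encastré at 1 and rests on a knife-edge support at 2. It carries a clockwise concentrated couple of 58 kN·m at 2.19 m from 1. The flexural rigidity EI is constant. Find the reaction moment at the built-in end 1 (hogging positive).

Remove the prop at 2; the released (primary) structure is a cantilever built in at 1.
Primary-structure tip deflection at 2 by superposition:
  clockwise couple 58 at a = 2.19: M₀a(2L − a)/(2EI) = 305.5/EI
Flexibility coefficient — unit upward force at 2: δ_{22} = L³/(3EI) = 14.29/EI.
The prop prevents deflection at 2: R_2 = δ_0/δ_{22} = 305.5/14.29 = 21.37 kN.
Moment equilibrium about 1: M_1 = Σ(load moments about 1) − R_2·L = 58 − 21.37×3.5 = -16.81 kN·m.

M_1 = -16.81 kN·m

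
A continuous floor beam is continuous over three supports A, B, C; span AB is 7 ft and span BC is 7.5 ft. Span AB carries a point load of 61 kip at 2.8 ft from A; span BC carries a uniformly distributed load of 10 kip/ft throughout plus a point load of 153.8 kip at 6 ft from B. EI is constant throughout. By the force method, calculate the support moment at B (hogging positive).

M_B = 128.3 kip·ft

Insert a hinge at B; M_B is the redundant, and each span becomes simply supported.
End slopes at the hinge B, treating each span as simply supported:
  span AB: point load 61 at a = 2.8: Pab(L + a)/(6LEI) = 167.4/EI
  span BC: UDL 10: wL³/(24EI) = 175.8/EI
  span BC: point load 153.8 at a = 6: Pab(L + b)/(6LEI) = 276.8/EI
  relative rotation θ_0 = (167.4 + 452.6)/EI = 620/EI
A unit hogging moment at B produces rotation L₁/(3EI) + L₂/(3EI) = 4.833/EI.
Compatibility: M_B·(L₁+L₂)/(3EI) = θ_0, giving M_B = 128.3 kip·ft (hogging).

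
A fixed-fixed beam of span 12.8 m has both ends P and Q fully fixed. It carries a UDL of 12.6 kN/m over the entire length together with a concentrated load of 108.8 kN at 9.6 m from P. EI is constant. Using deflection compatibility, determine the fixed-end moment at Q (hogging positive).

Take the two fixed-end moments M_P, M_Q as redundants; the released structure is the simple span PQ.
End rotations of the released simple span under the applied load (×1/EI):
  at P: UDL 12.6: wL³/(24EI) = 1101/EI
  at Q: UDL 12.6: wL³/(24EI) = 1101/EI
  at P: point load 108.8 at a = 9.6: Pab(L + b)/(6LEI) = 696.3/EI
  at Q: point load 108.8 at a = 9.6: Pab(L + a)/(6LEI) = 974.8/EI
  θ_P0 = 1797/EI,  θ_Q0 = 2076/EI
Flexibility coefficients: a unit moment at one end gives L/(3EI) there and L/(6EI) at the far end, so f₁₁ = f₂₂ = 4.267/EI and f₁₂ = f₂₁ = 2.133/EI.
Compatibility — zero rotation at each built-in end:
  4.267 M_P + 2.133 M_Q = 1797
  2.133 M_P + 4.267 M_Q = 2076
Solving the pair gives M_P = 237.3 kN·m and M_Q = 367.9 kN·m (hogging).

M_Q = 367.9 kN·m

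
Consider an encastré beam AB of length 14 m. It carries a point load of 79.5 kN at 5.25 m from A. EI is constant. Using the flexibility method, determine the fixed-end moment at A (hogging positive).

M_A = 163 kN·m

Release both end moments; the primary structure is a simply-supported span AB with redundants M_A and M_B.
On the primary (simply-supported) span, the end slopes from the loading are:
  at A: point load 79.5 at a = 5.25: Pab(L + b)/(6LEI) = 989.1/EI
  at B: point load 79.5 at a = 5.25: Pab(L + a)/(6LEI) = 836.9/EI
  θ_A0 = 989.1/EI,  θ_B0 = 836.9/EI
Flexibility coefficients: a unit moment at one end gives L/(3EI) there and L/(6EI) at the far end, so f₁₁ = f₂₂ = 4.667/EI and f₁₂ = f₂₁ = 2.333/EI.
Compatibility — zero rotation at each built-in end:
  4.667 M_A + 2.333 M_B = 989.1
  2.333 M_A + 4.667 M_B = 836.9
Solving the pair gives M_A = 163 kN·m and M_B = 97.82 kN·m (hogging).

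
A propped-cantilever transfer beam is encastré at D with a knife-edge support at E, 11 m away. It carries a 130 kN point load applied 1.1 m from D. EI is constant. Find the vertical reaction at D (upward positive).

R_D = 128.1 kN

Take the reaction at E as the redundant and release it; the primary structure is a cantilever fixed at D.
Deflection at E on the released cantilever, summing each load's contribution:
  point load 130 at a = 1.1: Pa²(3L − a)/(6EI) = 836.3/EI
Flexibility coefficient — unit upward force at E: δ_{EE} = L³/(3EI) = 443.7/EI.
The prop prevents deflection at E: R_E = δ_0/δ_{EE} = 836.3/443.7 = 1.885 kN.
Vertical equilibrium: R_D = ΣP − R_E = 130 − 1.885 = 128.1 kN.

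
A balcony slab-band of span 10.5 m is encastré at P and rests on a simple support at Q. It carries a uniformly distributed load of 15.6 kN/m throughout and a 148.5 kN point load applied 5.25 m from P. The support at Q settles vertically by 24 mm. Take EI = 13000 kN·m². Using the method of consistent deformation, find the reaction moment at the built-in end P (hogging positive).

Choose R_Q as the redundant. The primary structure is the cantilever fixed at P.
Deflection at Q on the released cantilever, summing each load's contribution:
  UDL 15.6: wL⁴/(8EI) = 23702/EI
  point load 148.5 at a = 5.25: Pa²(3L − a)/(6EI) = 17907/EI
  δ_0 = 41609/EI
Tip deflection under a unit load at Q: L³/(3EI) = 385.9/EI.
With EI = 13000 kN·m²: δ_0 = 3.2007 m and δ_{QQ} = 0.029683 m/kN.
Compatibility — the beam at Q must follow the support down by 0.024 m: δ_0 − R_Q·δ_{QQ} = 0.024, so R_Q = (3.2007 − 0.024)/0.029683 = 107 kN.
Moment equilibrium about P: M_P = Σ(load moments about P) − R_Q·L = 1640 − 107×10.5 = 515.8 kN·m.

M_P = 515.8 kN·m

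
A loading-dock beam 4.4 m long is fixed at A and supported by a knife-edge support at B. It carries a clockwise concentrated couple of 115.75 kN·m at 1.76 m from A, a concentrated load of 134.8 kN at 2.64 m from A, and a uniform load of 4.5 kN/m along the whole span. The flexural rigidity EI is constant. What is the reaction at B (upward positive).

R_B = 90.91 kN

Release the roller at B. Primary structure: cantilever fixed at A.
Free-end deflection of the primary structure under the applied loading (downward +):
  clockwise couple 115.75 at a = 1.76: M₀a(2L − a)/(2EI) = 717.1/EI
  point load 134.8 at a = 2.64: Pa²(3L − a)/(6EI) = 1654/EI
  UDL 4.5: wL⁴/(8EI) = 210.8/EI
  δ_0 = 2581/EI
Tip deflection under a unit load at B: L³/(3EI) = 28.39/EI.
The prop prevents deflection at B: R_B = δ_0/δ_{BB} = 2581/28.39 = 90.91 kN.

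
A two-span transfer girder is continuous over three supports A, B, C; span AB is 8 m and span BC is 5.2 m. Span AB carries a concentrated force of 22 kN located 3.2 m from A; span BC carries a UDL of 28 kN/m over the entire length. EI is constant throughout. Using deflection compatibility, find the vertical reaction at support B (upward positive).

R_B = 99.12 kN

Release continuity at B by inserting a hinge; the redundant is the internal moment M_B. The primary structure is two simply-supported spans AB and BC.
Discontinuity in slope at B on the released structure — sum the simple-span end rotations:
  span AB: point load 22 at a = 3.2: Pab(L + a)/(6LEI) = 78.85/EI
  span BC: UDL 28: wL³/(24EI) = 164/EI
  relative rotation θ_0 = (78.85 + 164)/EI = 242.9/EI
A unit hogging moment at B produces rotation L₁/(3EI) + L₂/(3EI) = 4.4/EI.
Slope continuity at B: θ_0 = M_B·4.4/EI, so M_B = 242.9/4.4 = 55.2 kN·m (hogging).
Span AB, ΣM about A with M_B applied at B: R_B^{AB}·8 = 70.4 + 55.2, so R_B^{AB} = 15.7 kN and R_A = 22 − 15.7 = 6.3 kN.
Span BC, ΣM about C: R_B^{BC}·5.2 = 378.6 + 55.2, so R_B^{BC} = 83.42 kN and R_C = 145.6 − 83.42 = 62.18 kN.
R_B = 15.7 + 83.42 = 99.12 kN.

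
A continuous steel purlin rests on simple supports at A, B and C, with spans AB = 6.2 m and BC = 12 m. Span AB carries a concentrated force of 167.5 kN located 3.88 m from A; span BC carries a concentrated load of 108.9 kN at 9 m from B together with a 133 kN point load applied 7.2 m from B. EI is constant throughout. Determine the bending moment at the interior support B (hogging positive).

Release continuity at B by inserting a hinge; the redundant is the internal moment M_B. The primary structure is two simply-supported spans AB and BC.
End slopes at the hinge B, treating each span as simply supported:
  span AB: point load 167.5 at a = 3.88: Pab(L + a)/(6LEI) = 408.6/EI
  span BC: point load 108.9 at a = 9: Pab(L + b)/(6LEI) = 612.6/EI
  span BC: point load 133 at a = 7.2: Pab(L + b)/(6LEI) = 1073/EI
  relative rotation θ_0 = (408.6 + 1685)/EI = 2094/EI
A unit hogging moment at B produces rotation L₁/(3EI) + L₂/(3EI) = 6.067/EI.
Compatibility: M_B·(L₁+L₂)/(3EI) = θ_0, giving M_B = 345.1 kN·m (hogging).

M_B = 345.1 kN·m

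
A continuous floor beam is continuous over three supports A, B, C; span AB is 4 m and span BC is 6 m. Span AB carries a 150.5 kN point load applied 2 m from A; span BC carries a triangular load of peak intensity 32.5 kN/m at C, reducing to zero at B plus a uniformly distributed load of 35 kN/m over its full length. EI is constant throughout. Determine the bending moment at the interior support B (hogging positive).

Release continuity at B by inserting a hinge; the redundant is the internal moment M_B. The primary structure is two simply-supported spans AB and BC.
Rotations at B on the released spans (each span's end-slope, ×1/EI):
  span AB: point load 150.5 at a = 2: Pab(L + a)/(6LEI) = 150.5/EI
  span BC: triangular load, peak 32.5: 7w₀L³/(360EI) = 136.5/EI
  span BC: UDL 35: wL³/(24EI) = 315/EI
  relative rotation θ_0 = (150.5 + 451.5)/EI = 602/EI
A unit hogging moment at B produces rotation L₁/(3EI) + L₂/(3EI) = 3.333/EI.
Slope continuity at B: θ_0 = M_B·3.333/EI, so M_B = 602/3.333 = 180.6 kN·m (hogging).

M_B = 180.6 kN·m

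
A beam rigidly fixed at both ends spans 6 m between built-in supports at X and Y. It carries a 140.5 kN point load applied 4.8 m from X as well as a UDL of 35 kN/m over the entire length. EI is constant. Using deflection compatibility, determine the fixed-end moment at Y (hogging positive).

M_Y = 212.9 kN·m

Take the two fixed-end moments M_X, M_Y as redundants; the released structure is the simple span XY.
End rotations of the released simple span under the applied load (×1/EI):
  at X: point load 140.5 at a = 4.8: Pab(L + b)/(6LEI) = 161.9/EI
  at Y: point load 140.5 at a = 4.8: Pab(L + a)/(6LEI) = 242.8/EI
  at X: UDL 35: wL³/(24EI) = 315/EI
  at Y: UDL 35: wL³/(24EI) = 315/EI
  θ_X0 = 476.9/EI,  θ_Y0 = 557.8/EI
Flexibility coefficients: a unit moment at one end gives L/(3EI) there and L/(6EI) at the far end, so f₁₁ = f₂₂ = 2/EI and f₁₂ = f₂₁ = 1/EI.
Compatibility — zero rotation at each built-in end:
  2 M_X + 1 M_Y = 476.9
  1 M_X + 2 M_Y = 557.8
Solving the pair gives M_X = 132 kN·m and M_Y = 212.9 kN·m (hogging).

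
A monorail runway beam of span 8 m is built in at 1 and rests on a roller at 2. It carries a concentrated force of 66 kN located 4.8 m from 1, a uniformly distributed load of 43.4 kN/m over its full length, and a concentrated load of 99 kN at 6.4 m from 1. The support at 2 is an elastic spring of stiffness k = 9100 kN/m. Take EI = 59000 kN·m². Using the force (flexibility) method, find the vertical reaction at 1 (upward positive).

Take the reaction at 2 as the redundant and release it; the primary structure is a cantilever fixed at 1.
Primary-structure tip deflection at 2 by superposition:
  point load 66 at a = 4.8: Pa²(3L − a)/(6EI) = 4866/EI
  UDL 43.4: wL⁴/(8EI) = 22221/EI
  point load 99 at a = 6.4: Pa²(3L − a)/(6EI) = 11895/EI
  δ_0 = 38982/EI
Flexibility coefficient — unit upward force at 2: δ_{22} = L³/(3EI) = 170.7/EI.
With EI = 59000 kN·m²: δ_0 = 0.66071 m and δ_{22} = 0.002893 m/kN.
Compatibility — the spring shortens by R_2/k under the reaction it provides: δ_0 − R_2·δ_{22} = R_2/k. With 1/k = 0.00011 m/kN, R_2 = δ_0 / (δ_{22} + 1/k) = 0.66071 / (0.002893 + 0.00011) = 220 kN.
Vertical equilibrium: R_1 = ΣP − R_2 = 512.2 − 220 = 292.2 kN.

R_1 = 292.2 kN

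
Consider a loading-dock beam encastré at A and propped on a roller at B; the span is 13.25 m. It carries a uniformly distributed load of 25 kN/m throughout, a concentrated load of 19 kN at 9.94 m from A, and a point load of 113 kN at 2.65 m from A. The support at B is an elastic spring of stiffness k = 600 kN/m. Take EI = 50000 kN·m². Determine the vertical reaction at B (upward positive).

R_B = 128.7 kN

Remove the prop at B; the released (primary) structure is a cantilever built in at A.
Primary-structure tip deflection at B by superposition:
  UDL 25: wL⁴/(8EI) = 96319/EI
  point load 19 at a = 9.94: Pa²(3L − a)/(6EI) = 9327/EI
  point load 113 at a = 2.65: Pa²(3L − a)/(6EI) = 4907/EI
  δ_0 = 110553/EI
Tip deflection under a unit load at B: L³/(3EI) = 775.4/EI.
With EI = 50000 kN·m²: δ_0 = 2.2111 m and δ_{BB} = 0.015508 m/kN.
Compatibility — the spring shortens by R_B/k under the reaction it provides: δ_0 − R_B·δ_{BB} = R_B/k. With 1/k = 0.001667 m/kN, R_B = δ_0 / (δ_{BB} + 1/k) = 2.2111 / (0.015508 + 0.001667) = 128.7 kN.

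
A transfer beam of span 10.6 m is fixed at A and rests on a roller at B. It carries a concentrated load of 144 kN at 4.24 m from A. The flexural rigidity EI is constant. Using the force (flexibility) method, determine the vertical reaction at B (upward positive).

R_B = 29.95 kN

Release the roller at B. Primary structure: cantilever fixed at A.
Downward deflection at the released point B due to the loads:
  point load 144 at a = 4.24: Pa²(3L − a)/(6EI) = 11891/EI
Tip deflection under a unit load at B: L³/(3EI) = 397/EI.
The prop prevents deflection at B: R_B = δ_0/δ_{BB} = 11891/397 = 29.95 kN.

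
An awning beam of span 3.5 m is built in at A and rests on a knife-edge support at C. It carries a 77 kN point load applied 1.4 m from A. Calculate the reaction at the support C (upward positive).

Take the reaction at C as the redundant and release it; the primary structure is a cantilever fixed at A.
Downward deflection at the released point C due to the loads:
  point load 77 at a = 1.4: Pa²(3L − a)/(6EI) = 228.9/EI
Tip deflection under a unit load at C: L³/(3EI) = 14.29/EI.
The prop prevents deflection at C: R_C = δ_0/δ_{CC} = 228.9/14.29 = 16.02 kN.

R_C = 16.02 kN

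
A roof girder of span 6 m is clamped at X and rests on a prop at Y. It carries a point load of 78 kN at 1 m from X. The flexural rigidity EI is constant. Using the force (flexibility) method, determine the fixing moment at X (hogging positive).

Take the reaction at Y as the redundant and release it; the primary structure is a cantilever fixed at X.
Free-end deflection of the primary structure under the applied loading (downward +):
  point load 78 at a = 1: Pa²(3L − a)/(6EI) = 221/EI
Flexibility coefficient — unit upward force at Y: δ_{YY} = L³/(3EI) = 72/EI.
The prop prevents deflection at Y: R_Y = δ_0/δ_{YY} = 221/72 = 3.069 kN.
Moment equilibrium about X: M_X = Σ(load moments about X) − R_Y·L = 78 − 3.069×6 = 59.58 kN·m.

M_X = 59.58 kN·m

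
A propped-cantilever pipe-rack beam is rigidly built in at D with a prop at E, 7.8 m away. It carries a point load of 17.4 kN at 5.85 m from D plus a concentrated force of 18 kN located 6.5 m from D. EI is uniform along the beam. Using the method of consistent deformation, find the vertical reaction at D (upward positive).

R_D = 10.85 kN

Remove the prop at E; the released (primary) structure is a cantilever built in at D.
Downward deflection at the released point E due to the loads:
  point load 17.4 at a = 5.85: Pa²(3L − a)/(6EI) = 1742/EI
  point load 18 at a = 6.5: Pa²(3L − a)/(6EI) = 2142/EI
  δ_0 = 3884/EI
Tip deflection under a unit load at E: L³/(3EI) = 158.2/EI.
The prop prevents deflection at E: R_E = δ_0/δ_{EE} = 3884/158.2 = 24.55 kN.
Vertical equilibrium: R_D = ΣP − R_E = 35.4 − 24.55 = 10.85 kN.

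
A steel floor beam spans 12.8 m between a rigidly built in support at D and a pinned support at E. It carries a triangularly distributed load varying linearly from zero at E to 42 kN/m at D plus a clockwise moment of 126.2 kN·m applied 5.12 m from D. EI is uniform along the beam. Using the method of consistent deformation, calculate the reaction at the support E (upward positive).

Take the reaction at E as the redundant and release it; the primary structure is a cantilever fixed at D.
Free-end deflection of the primary structure under the applied loading (downward +):
  triangular load, peak 42 at the fixed end: w₀L⁴/(30EI) = 37581/EI
  clockwise couple 126.2 at a = 5.12: M₀a(2L − a)/(2EI) = 6617/EI
  δ_0 = 44197/EI
Tip deflection under a unit load at E: L³/(3EI) = 699.1/EI.
The prop prevents deflection at E: R_E = δ_0/δ_{EE} = 44197/699.1 = 63.23 kN.

R_E = 63.23 kN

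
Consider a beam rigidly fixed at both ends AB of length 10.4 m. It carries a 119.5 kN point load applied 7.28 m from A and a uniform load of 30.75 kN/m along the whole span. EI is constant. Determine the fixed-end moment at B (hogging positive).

Release both end moments; the primary structure is a simply-supported span AB with redundants M_A and M_B.
Simple-span end rotations at A and B under the given loads:
  at A: point load 119.5 at a = 7.28: Pab(L + b)/(6LEI) = 588.1/EI
  at B: point load 119.5 at a = 7.28: Pab(L + a)/(6LEI) = 769/EI
  at A: UDL 30.75: wL³/(24EI) = 1441/EI
  at B: UDL 30.75: wL³/(24EI) = 1441/EI
  θ_A0 = 2029/EI,  θ_B0 = 2210/EI
Flexibility coefficients: a unit moment at one end gives L/(3EI) there and L/(6EI) at the far end, so f₁₁ = f₂₂ = 3.467/EI and f₁₂ = f₂₁ = 1.733/EI.
Compatibility — zero rotation at each built-in end:
  3.467 M_A + 1.733 M_B = 2029
  1.733 M_A + 3.467 M_B = 2210
Solving the pair gives M_A = 355.5 kN·m and M_B = 459.9 kN·m (hogging).

M_B = 459.9 kN·m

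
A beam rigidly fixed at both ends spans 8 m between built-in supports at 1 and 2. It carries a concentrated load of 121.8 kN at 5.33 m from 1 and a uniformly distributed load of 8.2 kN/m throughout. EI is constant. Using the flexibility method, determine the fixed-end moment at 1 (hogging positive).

M_1 = 116 kN·m

Release both end moments; the primary structure is a simply-supported span 12 with redundants M_1 and M_2.
On the primary (simply-supported) span, the end slopes from the loading are:
  at 1: point load 121.8 at a = 5.33: Pab(L + b)/(6LEI) = 385.3/EI
  at 2: point load 121.8 at a = 5.33: Pab(L + a)/(6LEI) = 481.4/EI
  at 1: UDL 8.2: wL³/(24EI) = 174.9/EI
  at 2: UDL 8.2: wL³/(24EI) = 174.9/EI
  θ_10 = 560.2/EI,  θ_20 = 656.3/EI
Flexibility coefficients: a unit moment at one end gives L/(3EI) there and L/(6EI) at the far end, so f₁₁ = f₂₂ = 2.667/EI and f₁₂ = f₂₁ = 1.333/EI.
Compatibility — zero rotation at each built-in end:
  2.667 M_1 + 1.333 M_2 = 560.2
  1.333 M_1 + 2.667 M_2 = 656.3
Solving the pair gives M_1 = 116 kN·m and M_2 = 188.1 kN·m (hogging).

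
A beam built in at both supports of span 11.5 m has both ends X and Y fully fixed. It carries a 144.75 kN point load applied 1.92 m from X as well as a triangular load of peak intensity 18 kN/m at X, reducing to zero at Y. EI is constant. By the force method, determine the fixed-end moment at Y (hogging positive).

Take the two fixed-end moments M_X, M_Y as redundants; the released structure is the simple span XY.
On the primary (simply-supported) span, the end slopes from the loading are:
  at X: point load 144.75 at a = 1.92: Pab(L + b)/(6LEI) = 813.4/EI
  at Y: point load 144.75 at a = 1.92: Pab(L + a)/(6LEI) = 517.8/EI
  at X: triangular load, peak 18: w₀L³/(45EI) = 608.4/EI
  at Y: triangular load, peak 18: 7w₀L³/(360EI) = 532.3/EI
  θ_X0 = 1422/EI,  θ_Y0 = 1050/EI
Flexibility coefficients: a unit moment at one end gives L/(3EI) there and L/(6EI) at the far end, so f₁₁ = f₂₂ = 3.833/EI and f₁₂ = f₂₁ = 1.917/EI.
Compatibility — zero rotation at each built-in end:
  3.833 M_X + 1.917 M_Y = 1422
  1.917 M_X + 3.833 M_Y = 1050
Solving the pair gives M_X = 311.9 kN·m and M_Y = 118 kN·m (hogging).

M_Y = 118 kN·m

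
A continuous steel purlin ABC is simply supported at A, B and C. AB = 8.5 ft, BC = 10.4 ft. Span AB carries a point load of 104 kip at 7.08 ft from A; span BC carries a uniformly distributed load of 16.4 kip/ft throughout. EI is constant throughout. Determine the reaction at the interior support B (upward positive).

Insert a hinge at B; M_B is the redundant, and each span becomes simply supported.
Rotations at B on the released spans (each span's end-slope, ×1/EI):
  span AB: point load 104 at a = 7.08: Pab(L + a)/(6LEI) = 319.4/EI
  span BC: UDL 16.4: wL³/(24EI) = 768.7/EI
  relative rotation θ_0 = (319.4 + 768.7)/EI = 1088/EI
A unit hogging moment at B produces rotation L₁/(3EI) + L₂/(3EI) = 6.3/EI.
Slope continuity at B: θ_0 = M_B·6.3/EI, so M_B = 1088/6.3 = 172.7 kip·ft (hogging).
Span AB, ΣM about A with M_B applied at B: R_B^{AB}·8.5 = 736.3 + 172.7, so R_B^{AB} = 106.9 kip and R_A = 104 − 106.9 = -2.945 kip.
Span BC, ΣM about C: R_B^{BC}·10.4 = 886.9 + 172.7, so R_B^{BC} = 101.9 kip and R_C = 170.6 − 101.9 = 68.67 kip.
R_B = 106.9 + 101.9 = 208.8 kip.

R_B = 208.8 kip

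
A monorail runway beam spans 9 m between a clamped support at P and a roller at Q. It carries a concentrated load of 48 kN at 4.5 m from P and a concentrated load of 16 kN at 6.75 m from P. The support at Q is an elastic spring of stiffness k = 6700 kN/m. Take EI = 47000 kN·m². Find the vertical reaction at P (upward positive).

R_P = 39.58 kN

Take the reaction at Q as the redundant and release it; the primary structure is a cantilever fixed at P.
Downward deflection at the released point Q due to the loads:
  point load 48 at a = 4.5: Pa²(3L − a)/(6EI) = 3645/EI
  point load 16 at a = 6.75: Pa²(3L − a)/(6EI) = 2460/EI
  δ_0 = 6105/EI
Flexibility coefficient — unit upward force at Q: δ_{QQ} = L³/(3EI) = 243/EI.
With EI = 47000 kN·m²: δ_0 = 0.1299 m and δ_{QQ} = 0.00517 m/kN.
Compatibility — the spring shortens by R_Q/k under the reaction it provides: δ_0 − R_Q·δ_{QQ} = R_Q/k. With 1/k = 0.000149 m/kN, R_Q = δ_0 / (δ_{QQ} + 1/k) = 0.1299 / (0.00517 + 0.000149) = 24.42 kN.
Vertical equilibrium: R_P = ΣP − R_Q = 64 − 24.42 = 39.58 kN.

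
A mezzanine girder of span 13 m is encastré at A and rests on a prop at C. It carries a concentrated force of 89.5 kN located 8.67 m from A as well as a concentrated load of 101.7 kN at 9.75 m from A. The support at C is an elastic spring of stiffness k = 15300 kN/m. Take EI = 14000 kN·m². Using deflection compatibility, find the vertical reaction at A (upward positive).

R_A = 80.54 kN

Choose R_C as the redundant. The primary structure is the cantilever fixed at A.
Downward deflection at the released point C due to the loads:
  point load 89.5 at a = 8.67: Pa²(3L − a)/(6EI) = 34008/EI
  point load 101.7 at a = 9.75: Pa²(3L − a)/(6EI) = 47131/EI
  δ_0 = 81139/EI
Flexibility coefficient — unit upward force at C: δ_{CC} = L³/(3EI) = 732.3/EI.
With EI = 14000 kN·m²: δ_0 = 5.7956 m and δ_{CC} = 0.05231 m/kN.
Compatibility — the spring shortens by R_C/k under the reaction it provides: δ_0 − R_C·δ_{CC} = R_C/k. With 1/k = 0.000065 m/kN, R_C = δ_0 / (δ_{CC} + 1/k) = 5.7956 / (0.05231 + 0.000065) = 110.7 kN.
Vertical equilibrium: R_A = ΣP − R_C = 191.2 − 110.7 = 80.54 kN.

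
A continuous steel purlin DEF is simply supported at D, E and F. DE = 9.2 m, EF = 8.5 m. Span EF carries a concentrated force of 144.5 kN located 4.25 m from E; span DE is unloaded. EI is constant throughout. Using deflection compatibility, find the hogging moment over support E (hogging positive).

Take M_E as the redundant. Released structure: two simple spans DE and EF with a hinge at E.
Rotations at E on the released spans (each span's end-slope, ×1/EI):
  span EF: point load 144.5 at a = 4.25: Pab(L + b)/(6LEI) = 652.5/EI
  relative rotation θ_0 = (0 + 652.5)/EI = 652.5/EI
A unit hogging moment at E produces rotation L₁/(3EI) + L₂/(3EI) = 5.9/EI.
Slope continuity at E: θ_0 = M_E·5.9/EI, so M_E = 652.5/5.9 = 110.6 kN·m (hogging).

M_E = 110.6 kN·m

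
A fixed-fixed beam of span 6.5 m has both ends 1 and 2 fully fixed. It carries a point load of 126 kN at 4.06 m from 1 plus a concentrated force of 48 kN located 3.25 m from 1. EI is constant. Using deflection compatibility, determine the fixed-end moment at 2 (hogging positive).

M_2 = 158.9 kN·m

Release both end moments; the primary structure is a simply-supported span 12 with redundants M_1 and M_2.
Simple-span end rotations at 1 and 2 under the given loads:
  at 1: point load 126 at a = 4.06: Pab(L + b)/(6LEI) = 286.1/EI
  at 2: point load 126 at a = 4.06: Pab(L + a)/(6LEI) = 338/EI
  at 1: point load 48 at a = 3.25: Pab(L + b)/(6LEI) = 126.8/EI
  at 2: point load 48 at a = 3.25: Pab(L + a)/(6LEI) = 126.8/EI
  θ_10 = 412.9/EI,  θ_20 = 464.7/EI
Flexibility coefficients: a unit moment at one end gives L/(3EI) there and L/(6EI) at the far end, so f₁₁ = f₂₂ = 2.167/EI and f₁₂ = f₂₁ = 1.083/EI.
Compatibility — zero rotation at each built-in end:
  2.167 M_1 + 1.083 M_2 = 412.9
  1.083 M_1 + 2.167 M_2 = 464.7
Solving the pair gives M_1 = 111.1 kN·m and M_2 = 158.9 kN·m (hogging).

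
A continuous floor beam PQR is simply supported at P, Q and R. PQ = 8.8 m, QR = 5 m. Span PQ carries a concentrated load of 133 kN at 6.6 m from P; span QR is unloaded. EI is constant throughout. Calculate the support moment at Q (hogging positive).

Release continuity at Q by inserting a hinge; the redundant is the internal moment M_Q. The primary structure is two simply-supported spans PQ and QR.
Discontinuity in slope at Q on the released structure — sum the simple-span end rotations:
  span PQ: point load 133 at a = 6.6: Pab(L + a)/(6LEI) = 563.3/EI
  relative rotation θ_0 = (563.3 + 0)/EI = 563.3/EI
A unit hogging moment at Q produces rotation L₁/(3EI) + L₂/(3EI) = 4.6/EI.
Compatibility: M_Q·(L₁+L₂)/(3EI) = θ_0, giving M_Q = 122.4 kN·m (hogging).

M_Q = 122.4 kN·m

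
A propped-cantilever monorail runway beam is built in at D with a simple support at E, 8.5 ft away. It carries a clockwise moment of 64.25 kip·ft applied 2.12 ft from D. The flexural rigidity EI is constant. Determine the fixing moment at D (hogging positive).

Remove the prop at E; the released (primary) structure is a cantilever built in at D.
Primary-structure tip deflection at E by superposition:
  clockwise couple 64.25 at a = 2.12: M₀a(2L − a)/(2EI) = 1013/EI
Flexibility coefficient — unit upward force at E: δ_{EE} = L³/(3EI) = 204.7/EI.
The prop prevents deflection at E: R_E = δ_0/δ_{EE} = 1013/204.7 = 4.95 kip.
Moment equilibrium about D: M_D = Σ(load moments about D) − R_E·L = 64.25 − 4.95×8.5 = 22.17 kip·ft.

M_D = 22.17 kip·ft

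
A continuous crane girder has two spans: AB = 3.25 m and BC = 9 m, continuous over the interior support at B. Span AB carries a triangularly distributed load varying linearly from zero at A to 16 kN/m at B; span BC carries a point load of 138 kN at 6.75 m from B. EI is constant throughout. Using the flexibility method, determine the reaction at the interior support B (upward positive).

Take M_B as the redundant. Released structure: two simple spans AB and BC with a hinge at B.
End slopes at the hinge B, treating each span as simply supported:
  span AB: triangular load, peak 16: w₀L³/(45EI) = 12.21/EI
  span BC: point load 138 at a = 6.75: Pab(L + b)/(6LEI) = 436.6/EI
  relative rotation θ_0 = (12.21 + 436.6)/EI = 448.8/EI
A unit hogging moment at B produces rotation L₁/(3EI) + L₂/(3EI) = 4.083/EI.
Slope continuity at B: θ_0 = M_B·4.083/EI, so M_B = 448.8/4.083 = 109.9 kN·m (hogging).
Span AB, ΣM about A with M_B applied at B: R_B^{AB}·3.25 = 56.33 + 109.9, so R_B^{AB} = 51.16 kN and R_A = 26 − 51.16 = -25.16 kN.
Span BC, ΣM about C: R_B^{BC}·9 = 310.5 + 109.9, so R_B^{BC} = 46.71 kN and R_C = 138 − 46.71 = 91.29 kN.
R_B = 51.16 + 46.71 = 97.87 kN.

R_B = 97.87 kN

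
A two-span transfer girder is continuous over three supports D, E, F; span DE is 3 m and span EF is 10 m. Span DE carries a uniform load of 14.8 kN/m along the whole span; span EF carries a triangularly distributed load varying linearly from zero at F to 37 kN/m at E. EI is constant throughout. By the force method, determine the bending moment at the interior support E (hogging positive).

Insert a hinge at E; M_E is the redundant, and each span becomes simply supported.
Rotations at E on the released spans (each span's end-slope, ×1/EI):
  span DE: UDL 14.8: wL³/(24EI) = 16.65/EI
  span EF: triangular load, peak 37: w₀L³/(45EI) = 822.2/EI
  relative rotation θ_0 = (16.65 + 822.2)/EI = 838.9/EI
A unit hogging moment at E produces rotation L₁/(3EI) + L₂/(3EI) = 4.333/EI.
Slope continuity at E: θ_0 = M_E·4.333/EI, so M_E = 838.9/4.333 = 193.6 kN·m (hogging).

M_E = 193.6 kN·m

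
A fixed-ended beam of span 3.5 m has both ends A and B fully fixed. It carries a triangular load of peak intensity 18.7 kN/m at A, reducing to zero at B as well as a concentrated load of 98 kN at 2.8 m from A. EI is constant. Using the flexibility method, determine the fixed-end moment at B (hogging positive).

M_B = 51.54 kN·m

Take the two fixed-end moments M_A, M_B as redundants; the released structure is the simple span AB.
On the primary (simply-supported) span, the end slopes from the loading are:
  at A: triangular load, peak 18.7: w₀L³/(45EI) = 17.82/EI
  at B: triangular load, peak 18.7: 7w₀L³/(360EI) = 15.59/EI
  at A: point load 98 at a = 2.8: Pab(L + b)/(6LEI) = 38.42/EI
  at B: point load 98 at a = 2.8: Pab(L + a)/(6LEI) = 57.62/EI
  θ_A0 = 56.23/EI,  θ_B0 = 73.21/EI
Flexibility coefficients: a unit moment at one end gives L/(3EI) there and L/(6EI) at the far end, so f₁₁ = f₂₂ = 1.167/EI and f₁₂ = f₂₁ = 0.5833/EI.
Compatibility — zero rotation at each built-in end:
  1.167 M_A + 0.5833 M_B = 56.23
  0.5833 M_A + 1.167 M_B = 73.21
Solving the pair gives M_A = 22.43 kN·m and M_B = 51.54 kN·m (hogging).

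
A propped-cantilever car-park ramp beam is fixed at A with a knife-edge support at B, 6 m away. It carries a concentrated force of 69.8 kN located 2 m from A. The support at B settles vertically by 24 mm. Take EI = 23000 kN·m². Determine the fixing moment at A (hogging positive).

Release the roller at B. Primary structure: cantilever fixed at A.
Primary-structure tip deflection at B by superposition:
  point load 69.8 at a = 2: Pa²(3L − a)/(6EI) = 744.5/EI
Tip deflection under a unit load at B: L³/(3EI) = 72/EI.
With EI = 23000 kN·m²: δ_0 = 0.032371 m and δ_{BB} = 0.00313 m/kN.
Compatibility — the beam at B must follow the support down by 0.024 m: δ_0 − R_B·δ_{BB} = 0.024, so R_B = (0.032371 − 0.024)/0.00313 = 2.674 kN.
Moment equilibrium about A: M_A = Σ(load moments about A) − R_B·L = 139.6 − 2.674×6 = 123.6 kN·m.

M_A = 123.6 kN·m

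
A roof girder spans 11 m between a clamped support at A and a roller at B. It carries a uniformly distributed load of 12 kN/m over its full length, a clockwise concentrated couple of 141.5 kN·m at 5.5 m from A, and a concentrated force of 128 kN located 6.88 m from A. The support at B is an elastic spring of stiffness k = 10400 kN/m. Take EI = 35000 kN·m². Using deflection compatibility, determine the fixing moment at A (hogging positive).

M_A = 400.7 kN·m

Choose R_B as the redundant. The primary structure is the cantilever fixed at A.
Primary-structure tip deflection at B by superposition:
  UDL 12: wL⁴/(8EI) = 21962/EI
  clockwise couple 141.5 at a = 5.5: M₀a(2L − a)/(2EI) = 6421/EI
  point load 128 at a = 6.88: Pa²(3L − a)/(6EI) = 26376/EI
  δ_0 = 54758/EI
Flexibility coefficient — unit upward force at B: δ_{BB} = L³/(3EI) = 443.7/EI.
With EI = 35000 kN·m²: δ_0 = 1.5645 m and δ_{BB} = 0.012676 m/kN.
Compatibility — the spring shortens by R_B/k under the reaction it provides: δ_0 − R_B·δ_{BB} = R_B/k. With 1/k = 0.000096 m/kN, R_B = δ_0 / (δ_{BB} + 1/k) = 1.5645 / (0.012676 + 0.000096) = 122.5 kN.
Moment equilibrium about A: M_A = Σ(load moments about A) − R_B·L = 1748 − 122.5×11 = 400.7 kN·m.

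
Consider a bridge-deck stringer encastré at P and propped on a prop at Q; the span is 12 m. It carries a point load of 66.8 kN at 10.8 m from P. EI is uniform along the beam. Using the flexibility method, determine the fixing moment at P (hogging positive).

Remove the prop at Q; the released (primary) structure is a cantilever built in at P.
Primary-structure tip deflection at Q by superposition:
  point load 66.8 at a = 10.8: Pa²(3L − a)/(6EI) = 32725/EI
Flexibility coefficient — unit upward force at Q: δ_{QQ} = L³/(3EI) = 576/EI.
The prop prevents deflection at Q: R_Q = δ_0/δ_{QQ} = 32725/576 = 56.81 kN.
Moment equilibrium about P: M_P = Σ(load moments about P) − R_Q·L = 721.4 − 56.81×12 = 39.68 kN·m.

M_P = 39.68 kN·m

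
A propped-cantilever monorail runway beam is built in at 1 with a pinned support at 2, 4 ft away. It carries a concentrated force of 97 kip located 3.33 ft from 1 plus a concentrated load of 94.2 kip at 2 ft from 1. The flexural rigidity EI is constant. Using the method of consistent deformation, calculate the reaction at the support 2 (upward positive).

Take the reaction at 2 as the redundant and release it; the primary structure is a cantilever fixed at 1.
Free-end deflection of the primary structure under the applied loading (downward +):
  point load 97 at a = 3.33: Pa²(3L − a)/(6EI) = 1554/EI
  point load 94.2 at a = 2: Pa²(3L − a)/(6EI) = 628/EI
  δ_0 = 2182/EI
Tip deflection under a unit load at 2: L³/(3EI) = 21.33/EI.
The prop prevents deflection at 2: R_2 = δ_0/δ_{22} = 2182/21.33 = 102.3 kip.

R_2 = 102.3 kip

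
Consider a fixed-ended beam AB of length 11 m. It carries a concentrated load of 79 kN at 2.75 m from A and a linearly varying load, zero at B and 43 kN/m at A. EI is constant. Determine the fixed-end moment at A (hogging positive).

M_A = 382.4 kN·m

Take the two fixed-end moments M_A, M_B as redundants; the released structure is the simple span AB.
Simple-span end rotations at A and B under the given loads:
  at A: point load 79 at a = 2.75: Pab(L + b)/(6LEI) = 522.8/EI
  at B: point load 79 at a = 2.75: Pab(L + a)/(6LEI) = 373.4/EI
  at A: triangular load, peak 43: w₀L³/(45EI) = 1272/EI
  at B: triangular load, peak 43: 7w₀L³/(360EI) = 1113/EI
  θ_A0 = 1795/EI,  θ_B0 = 1486/EI
Flexibility coefficients: a unit moment at one end gives L/(3EI) there and L/(6EI) at the far end, so f₁₁ = f₂₂ = 3.667/EI and f₁₂ = f₂₁ = 1.833/EI.
Compatibility — zero rotation at each built-in end:
  3.667 M_A + 1.833 M_B = 1795
  1.833 M_A + 3.667 M_B = 1486
Solving the pair gives M_A = 382.4 kN·m and M_B = 214.2 kN·m (hogging).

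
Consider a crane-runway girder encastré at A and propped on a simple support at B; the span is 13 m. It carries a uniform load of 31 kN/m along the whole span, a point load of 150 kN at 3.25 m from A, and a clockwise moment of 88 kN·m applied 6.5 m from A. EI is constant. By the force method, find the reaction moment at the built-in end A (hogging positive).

M_A = 963.8 kN·m

Remove the prop at B; the released (primary) structure is a cantilever built in at A.
Primary-structure tip deflection at B by superposition:
  UDL 31: wL⁴/(8EI) = 110674/EI
  point load 150 at a = 3.25: Pa²(3L − a)/(6EI) = 9440/EI
  clockwise couple 88 at a = 6.5: M₀a(2L − a)/(2EI) = 5577/EI
  δ_0 = 125691/EI
Tip deflection under a unit load at B: L³/(3EI) = 732.3/EI.
The prop prevents deflection at B: R_B = δ_0/δ_{BB} = 125691/732.3 = 171.6 kN.
Moment equilibrium about A: M_A = Σ(load moments about A) − R_B·L = 3195 − 171.6×13 = 963.8 kN·m.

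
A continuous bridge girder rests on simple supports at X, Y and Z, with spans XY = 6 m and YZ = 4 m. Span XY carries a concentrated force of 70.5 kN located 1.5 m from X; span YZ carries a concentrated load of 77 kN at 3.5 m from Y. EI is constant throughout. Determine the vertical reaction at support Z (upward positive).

Take M_Y as the redundant. Released structure: two simple spans XY and YZ with a hinge at Y.
Discontinuity in slope at Y on the released structure — sum the simple-span end rotations:
  span XY: point load 70.5 at a = 1.5: Pab(L + a)/(6LEI) = 99.14/EI
  span YZ: point load 77 at a = 3.5: Pab(L + b)/(6LEI) = 25.27/EI
  relative rotation θ_0 = (99.14 + 25.27)/EI = 124.4/EI
A unit hogging moment at Y produces rotation L₁/(3EI) + L₂/(3EI) = 3.333/EI.
Compatibility: M_Y·(L₁+L₂)/(3EI) = θ_0, giving M_Y = 37.32 kN·m (hogging).
Span YZ, ΣM about Z: R_Y^{YZ}·4 = 38.5 + 37.32, so R_Y^{YZ} = 18.96 kN and R_Z = 77 − 18.96 = 58.04 kN.

R_Z = 58.04 kN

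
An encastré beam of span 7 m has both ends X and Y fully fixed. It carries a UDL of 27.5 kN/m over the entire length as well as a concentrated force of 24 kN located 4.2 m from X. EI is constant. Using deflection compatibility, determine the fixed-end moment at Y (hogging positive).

M_Y = 136.5 kN·m

Take the two fixed-end moments M_X, M_Y as redundants; the released structure is the simple span XY.
Simple-span end rotations at X and Y under the given loads:
  at X: UDL 27.5: wL³/(24EI) = 393/EI
  at Y: UDL 27.5: wL³/(24EI) = 393/EI
  at X: point load 24 at a = 4.2: Pab(L + b)/(6LEI) = 65.86/EI
  at Y: point load 24 at a = 4.2: Pab(L + a)/(6LEI) = 75.26/EI
  θ_X0 = 458.9/EI,  θ_Y0 = 468.3/EI
Flexibility coefficients: a unit moment at one end gives L/(3EI) there and L/(6EI) at the far end, so f₁₁ = f₂₂ = 2.333/EI and f₁₂ = f₂₁ = 1.167/EI.
Compatibility — zero rotation at each built-in end:
  2.333 M_X + 1.167 M_Y = 458.9
  1.167 M_X + 2.333 M_Y = 468.3
Solving the pair gives M_X = 128.4 kN·m and M_Y = 136.5 kN·m (hogging).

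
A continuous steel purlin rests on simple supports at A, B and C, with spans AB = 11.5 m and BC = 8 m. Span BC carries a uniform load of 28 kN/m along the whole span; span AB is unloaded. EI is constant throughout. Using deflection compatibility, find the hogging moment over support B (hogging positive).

M_B = 91.9 kN·m

Insert a hinge at B; M_B is the redundant, and each span becomes simply supported.
Discontinuity in slope at B on the released structure — sum the simple-span end rotations:
  span BC: UDL 28: wL³/(24EI) = 597.3/EI
  relative rotation θ_0 = (0 + 597.3)/EI = 597.3/EI
A unit hogging moment at B produces rotation L₁/(3EI) + L₂/(3EI) = 6.5/EI.
Compatibility: M_B·(L₁+L₂)/(3EI) = θ_0, giving M_B = 91.9 kN·m (hogging).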